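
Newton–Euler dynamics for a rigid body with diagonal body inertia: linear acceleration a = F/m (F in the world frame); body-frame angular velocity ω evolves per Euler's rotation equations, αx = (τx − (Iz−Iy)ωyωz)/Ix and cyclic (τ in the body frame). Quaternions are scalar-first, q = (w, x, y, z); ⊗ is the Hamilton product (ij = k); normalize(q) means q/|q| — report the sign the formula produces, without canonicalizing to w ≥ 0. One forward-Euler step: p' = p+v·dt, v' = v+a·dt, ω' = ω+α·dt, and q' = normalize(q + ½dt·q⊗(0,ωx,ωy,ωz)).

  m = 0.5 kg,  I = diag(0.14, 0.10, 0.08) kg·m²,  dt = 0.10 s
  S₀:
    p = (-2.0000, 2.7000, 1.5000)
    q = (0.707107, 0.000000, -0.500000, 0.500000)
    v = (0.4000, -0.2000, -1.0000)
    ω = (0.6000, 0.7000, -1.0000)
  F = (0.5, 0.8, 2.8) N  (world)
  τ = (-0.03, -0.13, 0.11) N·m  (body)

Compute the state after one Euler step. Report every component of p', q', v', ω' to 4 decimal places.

(τ − ω×Iω)/I = (-0.3143, -0.9400, 1.5850)
ω' = ω + α·dt = (0.5686, 0.6060, -0.8415)
Hamilton product q⊗(0,ω) = (0.8500000, 0.5742642, 0.7949749, -0.4071070)
q + ½dt·q⊗(0,ω), renormalized = (0.7479, 0.0286, -0.4592, 0.4785)
p + v·dt = (-1.9600, 2.6800, 1.4000)
v' = v + a·dt = (0.5000, -0.0400, -0.4400)

p' = (-1.9600, 2.6800, 1.4000)
q' = (0.7479, 0.0286, -0.4592, 0.4785)
v' = (0.5000, -0.0400, -0.4400)
ω' = (0.5686, 0.6060, -0.8415)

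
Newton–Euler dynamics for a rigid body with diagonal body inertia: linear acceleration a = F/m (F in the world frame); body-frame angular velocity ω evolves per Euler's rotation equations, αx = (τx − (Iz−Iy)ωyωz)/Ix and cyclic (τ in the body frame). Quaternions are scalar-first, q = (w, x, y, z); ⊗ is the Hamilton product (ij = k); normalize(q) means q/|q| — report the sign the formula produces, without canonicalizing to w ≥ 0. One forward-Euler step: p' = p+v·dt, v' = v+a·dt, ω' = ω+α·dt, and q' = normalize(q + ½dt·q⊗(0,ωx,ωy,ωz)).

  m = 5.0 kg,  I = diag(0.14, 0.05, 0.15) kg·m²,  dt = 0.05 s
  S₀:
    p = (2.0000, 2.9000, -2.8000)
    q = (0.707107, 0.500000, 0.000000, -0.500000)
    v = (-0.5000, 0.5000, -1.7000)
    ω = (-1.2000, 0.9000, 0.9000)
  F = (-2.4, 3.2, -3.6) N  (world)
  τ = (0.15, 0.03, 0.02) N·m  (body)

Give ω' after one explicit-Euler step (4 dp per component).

angular accel α = (0.4929, 0.3840, -0.5147)
new body rate ω' = (-1.1754, 0.9192, 0.8743)

ω' = (-1.1754, 0.9192, 0.8743)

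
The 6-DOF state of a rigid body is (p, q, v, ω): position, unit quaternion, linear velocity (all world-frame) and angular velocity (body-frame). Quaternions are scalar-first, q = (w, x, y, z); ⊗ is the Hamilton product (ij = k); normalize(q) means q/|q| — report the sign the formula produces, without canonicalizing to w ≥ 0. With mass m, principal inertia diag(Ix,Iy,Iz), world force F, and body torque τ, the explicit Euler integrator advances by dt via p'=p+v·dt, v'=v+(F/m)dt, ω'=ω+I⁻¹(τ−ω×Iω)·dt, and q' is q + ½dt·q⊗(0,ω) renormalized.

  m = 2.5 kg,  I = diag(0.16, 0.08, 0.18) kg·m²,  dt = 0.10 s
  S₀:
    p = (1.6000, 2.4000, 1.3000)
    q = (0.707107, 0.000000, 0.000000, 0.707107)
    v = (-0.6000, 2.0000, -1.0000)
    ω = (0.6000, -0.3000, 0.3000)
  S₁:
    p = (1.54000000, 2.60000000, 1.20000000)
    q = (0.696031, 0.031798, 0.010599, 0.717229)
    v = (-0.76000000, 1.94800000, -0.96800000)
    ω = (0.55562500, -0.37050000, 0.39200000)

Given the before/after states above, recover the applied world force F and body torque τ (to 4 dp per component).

Δv = v₁−v₀ = (-0.16000000, -0.05200000, 0.03200000)
F = m·Δv/dt = (-4.0000, -1.3000, 0.8000)
Δω = ω₁−ω₀ = (-0.04437500, -0.07050000, 0.09200000)
τ = I·(Δω/dt) + ω₀×(Iω₀) = (-0.0800, -0.0600, 0.1800)

F = (-4.0000, -1.3000, 0.8000)
τ = (-0.0800, -0.0600, 0.1800)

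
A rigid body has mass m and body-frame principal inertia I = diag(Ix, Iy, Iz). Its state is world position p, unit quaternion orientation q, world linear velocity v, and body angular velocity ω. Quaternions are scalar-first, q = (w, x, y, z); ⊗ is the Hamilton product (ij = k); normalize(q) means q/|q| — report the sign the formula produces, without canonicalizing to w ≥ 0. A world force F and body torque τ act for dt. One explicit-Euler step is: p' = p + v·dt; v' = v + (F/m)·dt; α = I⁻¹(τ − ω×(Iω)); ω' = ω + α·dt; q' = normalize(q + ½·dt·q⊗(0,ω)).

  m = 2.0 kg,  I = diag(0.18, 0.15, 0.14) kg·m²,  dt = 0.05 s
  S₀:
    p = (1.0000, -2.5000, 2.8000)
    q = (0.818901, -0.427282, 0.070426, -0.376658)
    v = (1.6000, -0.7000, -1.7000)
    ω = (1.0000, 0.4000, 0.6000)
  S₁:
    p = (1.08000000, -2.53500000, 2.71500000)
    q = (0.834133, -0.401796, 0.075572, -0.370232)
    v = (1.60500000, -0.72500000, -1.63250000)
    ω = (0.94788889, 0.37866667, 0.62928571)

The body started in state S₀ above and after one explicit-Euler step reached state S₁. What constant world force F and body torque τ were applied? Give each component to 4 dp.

F = (0.2000, -1.0000, 2.7000)
τ = (-0.1900, -0.0400, 0.0700)

Δω = ω₁−ω₀ = (-0.05211111, -0.02133333, 0.02928571)
applied torque τ = (-0.1900, -0.0400, 0.0700)
velocity change Δv = (0.00500000, -0.02500000, 0.06750000)
F = m·Δv/dt = (0.2000, -1.0000, 2.7000)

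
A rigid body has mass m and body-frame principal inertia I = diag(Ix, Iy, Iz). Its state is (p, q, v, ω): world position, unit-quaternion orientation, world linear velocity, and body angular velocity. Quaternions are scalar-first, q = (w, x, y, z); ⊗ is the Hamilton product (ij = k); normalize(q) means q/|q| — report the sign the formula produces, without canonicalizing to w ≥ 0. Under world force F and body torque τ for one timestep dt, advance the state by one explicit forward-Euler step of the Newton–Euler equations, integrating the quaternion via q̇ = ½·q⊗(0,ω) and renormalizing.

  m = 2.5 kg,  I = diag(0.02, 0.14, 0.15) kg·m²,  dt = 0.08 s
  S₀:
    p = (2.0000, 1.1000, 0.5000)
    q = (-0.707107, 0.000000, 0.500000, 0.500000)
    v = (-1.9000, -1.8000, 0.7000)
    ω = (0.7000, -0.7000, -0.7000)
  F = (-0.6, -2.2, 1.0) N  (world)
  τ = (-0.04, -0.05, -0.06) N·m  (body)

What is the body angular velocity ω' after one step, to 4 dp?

ω' = (0.5204, -0.7650, -0.7006)

ω×(Iω) gyroscopic = (0.0049, 0.0637, -0.0588)
(τ − ω×Iω)/I = (-2.2450, -0.8121, -0.0080)
ω + α·dt = (0.5204, -0.7650, -0.7006)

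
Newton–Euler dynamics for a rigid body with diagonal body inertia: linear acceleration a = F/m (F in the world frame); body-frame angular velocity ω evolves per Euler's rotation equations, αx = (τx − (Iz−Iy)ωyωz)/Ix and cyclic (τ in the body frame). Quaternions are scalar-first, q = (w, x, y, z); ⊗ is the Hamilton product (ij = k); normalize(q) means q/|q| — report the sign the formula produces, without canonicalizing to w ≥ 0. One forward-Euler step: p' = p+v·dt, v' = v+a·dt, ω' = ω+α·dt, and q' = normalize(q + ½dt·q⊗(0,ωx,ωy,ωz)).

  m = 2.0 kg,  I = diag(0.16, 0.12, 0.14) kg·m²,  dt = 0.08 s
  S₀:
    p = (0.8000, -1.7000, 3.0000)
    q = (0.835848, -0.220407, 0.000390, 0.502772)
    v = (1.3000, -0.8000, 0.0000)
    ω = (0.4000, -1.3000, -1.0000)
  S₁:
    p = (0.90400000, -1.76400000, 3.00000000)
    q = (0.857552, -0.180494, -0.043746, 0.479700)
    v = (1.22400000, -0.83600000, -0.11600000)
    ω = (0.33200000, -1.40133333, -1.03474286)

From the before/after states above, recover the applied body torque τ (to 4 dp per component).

τ = (-0.1100, -0.1600, -0.0400)

ω₁ − ω₀ = (-0.06800000, -0.10133333, -0.03474286)
precession coupling = (0.0260, -0.0080, 0.0208)
I·α + gyro = (-0.1100, -0.1600, -0.0400)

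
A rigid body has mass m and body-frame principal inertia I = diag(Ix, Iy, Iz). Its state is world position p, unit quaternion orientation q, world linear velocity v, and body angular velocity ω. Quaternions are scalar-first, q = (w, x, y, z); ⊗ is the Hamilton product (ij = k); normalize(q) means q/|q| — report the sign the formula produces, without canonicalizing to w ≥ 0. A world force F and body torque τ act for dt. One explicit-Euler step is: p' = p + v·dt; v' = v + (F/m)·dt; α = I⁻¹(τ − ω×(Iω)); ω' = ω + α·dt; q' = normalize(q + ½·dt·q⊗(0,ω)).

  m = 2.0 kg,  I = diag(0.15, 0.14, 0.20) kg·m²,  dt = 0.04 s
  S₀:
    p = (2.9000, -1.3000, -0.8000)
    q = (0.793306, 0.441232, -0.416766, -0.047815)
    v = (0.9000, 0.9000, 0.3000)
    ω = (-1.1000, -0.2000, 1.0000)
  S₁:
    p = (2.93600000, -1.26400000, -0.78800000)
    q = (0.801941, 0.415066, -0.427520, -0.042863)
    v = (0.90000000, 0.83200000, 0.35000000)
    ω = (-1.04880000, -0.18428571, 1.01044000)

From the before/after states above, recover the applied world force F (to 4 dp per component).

F = (0.0000, -3.4000, 2.5000)

v₁ − v₀ = (0.00000000, -0.06800000, 0.05000000)
m·(v₁−v₀)/dt = (0.0000, -3.4000, 2.5000)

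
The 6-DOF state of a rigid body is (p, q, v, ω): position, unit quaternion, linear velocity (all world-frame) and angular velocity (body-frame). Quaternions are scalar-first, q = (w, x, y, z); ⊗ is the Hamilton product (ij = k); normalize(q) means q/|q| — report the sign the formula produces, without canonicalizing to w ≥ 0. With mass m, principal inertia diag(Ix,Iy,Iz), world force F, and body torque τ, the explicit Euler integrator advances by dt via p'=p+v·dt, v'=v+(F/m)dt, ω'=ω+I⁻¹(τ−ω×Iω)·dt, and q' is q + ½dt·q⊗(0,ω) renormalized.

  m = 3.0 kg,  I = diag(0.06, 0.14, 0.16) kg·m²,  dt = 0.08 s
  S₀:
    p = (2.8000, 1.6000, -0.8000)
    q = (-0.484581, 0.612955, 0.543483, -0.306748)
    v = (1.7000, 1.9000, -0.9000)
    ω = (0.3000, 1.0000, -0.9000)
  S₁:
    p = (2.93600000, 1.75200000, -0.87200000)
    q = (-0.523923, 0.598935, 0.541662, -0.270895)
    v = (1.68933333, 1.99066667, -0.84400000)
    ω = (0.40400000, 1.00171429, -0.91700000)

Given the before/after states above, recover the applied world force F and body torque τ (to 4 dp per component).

Δv = v₁−v₀ = (-0.01066667, 0.09066667, 0.05600000)
m·(v₁−v₀)/dt = (-0.4000, 3.4000, 2.1000)
rate change Δω = (0.10400000, 0.00171429, -0.01700000)
precession coupling = (-0.0180, 0.0270, 0.0240)
I·α + gyro = (0.0600, 0.0300, -0.0100)

F = (-0.4000, 3.4000, 2.1000)
τ = (0.0600, 0.0300, -0.0100)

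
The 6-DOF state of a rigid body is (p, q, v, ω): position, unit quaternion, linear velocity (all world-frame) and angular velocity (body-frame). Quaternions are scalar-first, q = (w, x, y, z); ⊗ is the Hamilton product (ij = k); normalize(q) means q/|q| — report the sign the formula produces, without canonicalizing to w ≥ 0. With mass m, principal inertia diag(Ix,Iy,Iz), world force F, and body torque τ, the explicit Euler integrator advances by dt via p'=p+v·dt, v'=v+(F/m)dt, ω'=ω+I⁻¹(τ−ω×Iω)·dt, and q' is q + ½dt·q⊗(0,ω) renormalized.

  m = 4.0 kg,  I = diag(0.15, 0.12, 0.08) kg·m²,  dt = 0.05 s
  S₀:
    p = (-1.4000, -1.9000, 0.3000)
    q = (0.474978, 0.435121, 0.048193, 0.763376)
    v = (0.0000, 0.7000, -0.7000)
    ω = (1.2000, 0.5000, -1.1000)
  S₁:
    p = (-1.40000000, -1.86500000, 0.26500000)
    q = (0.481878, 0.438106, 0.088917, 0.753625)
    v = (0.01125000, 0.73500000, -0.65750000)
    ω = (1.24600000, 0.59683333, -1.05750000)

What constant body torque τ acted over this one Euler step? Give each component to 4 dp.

τ = (0.1600, 0.1400, 0.0500)

Δω = ω₁−ω₀ = (0.04600000, 0.09683333, 0.04250000)
I·α + gyro = (0.1600, 0.1400, 0.0500)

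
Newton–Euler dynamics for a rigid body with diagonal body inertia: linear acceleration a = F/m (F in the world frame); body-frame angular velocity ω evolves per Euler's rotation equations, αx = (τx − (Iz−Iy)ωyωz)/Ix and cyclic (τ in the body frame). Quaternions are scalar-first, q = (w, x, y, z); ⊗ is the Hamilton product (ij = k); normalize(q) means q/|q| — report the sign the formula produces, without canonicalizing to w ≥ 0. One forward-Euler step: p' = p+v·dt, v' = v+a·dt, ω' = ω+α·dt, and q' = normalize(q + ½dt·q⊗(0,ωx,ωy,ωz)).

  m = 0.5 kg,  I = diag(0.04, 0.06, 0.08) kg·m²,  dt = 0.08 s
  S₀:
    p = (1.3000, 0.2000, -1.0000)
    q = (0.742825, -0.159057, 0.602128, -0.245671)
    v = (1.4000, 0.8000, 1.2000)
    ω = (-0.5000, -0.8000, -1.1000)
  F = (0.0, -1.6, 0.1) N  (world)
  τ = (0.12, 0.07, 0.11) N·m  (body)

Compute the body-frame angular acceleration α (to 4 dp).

α = (2.5600, 1.5333, 1.2750)

precession coupling ω×(Iω) = (0.0176, -0.0220, 0.0080)
(τ − ω×Iω)/I = (2.5600, 1.5333, 1.2750)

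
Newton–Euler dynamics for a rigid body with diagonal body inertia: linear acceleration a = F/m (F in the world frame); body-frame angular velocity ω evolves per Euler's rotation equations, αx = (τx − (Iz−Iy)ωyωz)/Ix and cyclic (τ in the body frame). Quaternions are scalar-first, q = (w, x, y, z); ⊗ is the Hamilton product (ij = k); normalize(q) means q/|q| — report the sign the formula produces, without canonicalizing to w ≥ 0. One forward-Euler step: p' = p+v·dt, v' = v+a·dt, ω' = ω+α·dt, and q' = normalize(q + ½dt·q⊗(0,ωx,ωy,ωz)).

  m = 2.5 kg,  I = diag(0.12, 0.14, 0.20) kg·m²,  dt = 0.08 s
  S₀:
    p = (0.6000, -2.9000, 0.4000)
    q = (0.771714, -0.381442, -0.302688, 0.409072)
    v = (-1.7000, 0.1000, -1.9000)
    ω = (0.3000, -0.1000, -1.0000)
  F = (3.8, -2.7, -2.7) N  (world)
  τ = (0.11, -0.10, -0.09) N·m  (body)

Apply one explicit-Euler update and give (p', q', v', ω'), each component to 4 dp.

p' = (0.4640, -2.8920, 0.2480)
q' = (0.7907, -0.3581, -0.3158, 0.3830)
v' = (-1.5784, 0.0136, -1.9864)
ω' = (0.3693, -0.1709, -1.0358)

gyro term ω×Iω = (0.0060, 0.0240, -0.0006)
angular accel α = (0.8667, -0.8857, -0.4470)
ω + α·dt = (0.3693, -0.1709, -1.0358)
2q̇ = q⊗(0,ω) = (0.4932358, 0.5751094, -0.3358918, -0.6427634)
updated quaternion q' = (0.7907, -0.3581, -0.3158, 0.3830)
p' = p + v·dt = (0.4640, -2.8920, 0.2480)
v' = v + a·dt = (-1.5784, 0.0136, -1.9864)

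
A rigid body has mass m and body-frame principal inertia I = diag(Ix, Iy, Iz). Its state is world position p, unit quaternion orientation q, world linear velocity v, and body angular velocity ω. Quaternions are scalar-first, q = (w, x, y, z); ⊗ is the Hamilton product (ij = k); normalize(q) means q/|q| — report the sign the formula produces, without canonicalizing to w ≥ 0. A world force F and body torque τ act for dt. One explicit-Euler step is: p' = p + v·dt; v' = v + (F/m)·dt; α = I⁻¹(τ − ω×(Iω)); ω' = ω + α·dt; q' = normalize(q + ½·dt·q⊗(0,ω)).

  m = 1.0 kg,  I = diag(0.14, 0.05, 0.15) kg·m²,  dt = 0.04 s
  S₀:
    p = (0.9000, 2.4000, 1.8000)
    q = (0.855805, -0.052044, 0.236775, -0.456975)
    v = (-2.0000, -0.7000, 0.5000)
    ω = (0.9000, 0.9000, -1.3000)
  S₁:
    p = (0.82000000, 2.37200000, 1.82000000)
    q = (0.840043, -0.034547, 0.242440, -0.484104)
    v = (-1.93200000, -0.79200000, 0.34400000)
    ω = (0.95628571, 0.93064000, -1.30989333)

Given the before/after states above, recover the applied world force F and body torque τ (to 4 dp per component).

ω₁ − ω₀ = (0.05628571, 0.03064000, -0.00989333)
precession coupling = (-0.1170, 0.0117, -0.0729)
applied torque τ = (0.0800, 0.0500, -0.1100)
v₁ − v₀ = (0.06800000, -0.09200000, -0.15600000)
applied force F = (1.7000, -2.3000, -3.9000)

F = (1.7000, -2.3000, -3.9000)
τ = (0.0800, 0.0500, -0.1100)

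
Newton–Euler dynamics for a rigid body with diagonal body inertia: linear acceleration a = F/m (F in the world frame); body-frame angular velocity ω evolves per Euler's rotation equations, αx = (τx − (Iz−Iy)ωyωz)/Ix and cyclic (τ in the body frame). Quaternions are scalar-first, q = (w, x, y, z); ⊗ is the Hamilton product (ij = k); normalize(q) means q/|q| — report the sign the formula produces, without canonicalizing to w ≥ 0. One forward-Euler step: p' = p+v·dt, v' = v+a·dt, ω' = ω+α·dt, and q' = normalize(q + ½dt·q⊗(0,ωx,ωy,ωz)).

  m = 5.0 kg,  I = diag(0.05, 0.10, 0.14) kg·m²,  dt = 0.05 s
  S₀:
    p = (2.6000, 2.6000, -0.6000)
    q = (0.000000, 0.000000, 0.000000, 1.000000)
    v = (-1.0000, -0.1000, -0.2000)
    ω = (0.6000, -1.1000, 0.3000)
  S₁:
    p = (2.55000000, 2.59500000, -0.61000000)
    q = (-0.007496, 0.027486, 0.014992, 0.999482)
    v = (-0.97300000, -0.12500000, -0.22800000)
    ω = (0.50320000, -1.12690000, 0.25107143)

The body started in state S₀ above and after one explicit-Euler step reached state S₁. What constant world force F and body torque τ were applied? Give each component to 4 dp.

F = (2.7000, -2.5000, -2.8000)
τ = (-0.1100, -0.0700, -0.1700)

Δω = ω₁−ω₀ = (-0.09680000, -0.02690000, -0.04892857)
precession coupling = (-0.0132, -0.0162, -0.0330)
applied torque τ = (-0.1100, -0.0700, -0.1700)
velocity change Δv = (0.02700000, -0.02500000, -0.02800000)
F = m·Δv/dt = (2.7000, -2.5000, -2.8000)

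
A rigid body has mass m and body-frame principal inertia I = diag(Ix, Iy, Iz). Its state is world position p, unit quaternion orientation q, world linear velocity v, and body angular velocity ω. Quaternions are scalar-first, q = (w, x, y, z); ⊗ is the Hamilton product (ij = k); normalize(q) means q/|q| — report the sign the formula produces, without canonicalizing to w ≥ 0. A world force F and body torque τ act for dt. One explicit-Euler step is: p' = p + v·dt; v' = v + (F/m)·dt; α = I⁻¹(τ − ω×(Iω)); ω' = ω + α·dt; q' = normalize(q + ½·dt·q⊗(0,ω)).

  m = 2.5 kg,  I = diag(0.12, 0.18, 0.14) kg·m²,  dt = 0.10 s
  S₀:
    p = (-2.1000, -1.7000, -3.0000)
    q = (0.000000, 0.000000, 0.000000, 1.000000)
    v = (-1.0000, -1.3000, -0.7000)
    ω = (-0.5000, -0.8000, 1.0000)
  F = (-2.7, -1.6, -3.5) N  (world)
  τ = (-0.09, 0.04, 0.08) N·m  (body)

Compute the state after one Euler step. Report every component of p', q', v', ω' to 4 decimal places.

p' = (-2.2000, -1.8300, -3.0700)
q' = (-0.0499, 0.0399, -0.0249, 0.9976)
v' = (-1.1080, -1.3640, -0.8400)
ω' = (-0.6017, -0.7833, 1.0400)

precession coupling ω×(Iω) = (0.0320, 0.0100, 0.0240)
α = I⁻¹(τ − ω×Iω) = (-1.0167, 0.1667, 0.4000)
ω' = ω + α·dt = (-0.6017, -0.7833, 1.0400)
Hamilton product q⊗(0,ω) = (-1.0000000, 0.8000000, -0.5000000, 0.0000000)
updated quaternion q' = (-0.0499, 0.0399, -0.0249, 0.9976)
p + v·dt = (-2.2000, -1.8300, -3.0700)
new velocity v' = (-1.1080, -1.3640, -0.8400)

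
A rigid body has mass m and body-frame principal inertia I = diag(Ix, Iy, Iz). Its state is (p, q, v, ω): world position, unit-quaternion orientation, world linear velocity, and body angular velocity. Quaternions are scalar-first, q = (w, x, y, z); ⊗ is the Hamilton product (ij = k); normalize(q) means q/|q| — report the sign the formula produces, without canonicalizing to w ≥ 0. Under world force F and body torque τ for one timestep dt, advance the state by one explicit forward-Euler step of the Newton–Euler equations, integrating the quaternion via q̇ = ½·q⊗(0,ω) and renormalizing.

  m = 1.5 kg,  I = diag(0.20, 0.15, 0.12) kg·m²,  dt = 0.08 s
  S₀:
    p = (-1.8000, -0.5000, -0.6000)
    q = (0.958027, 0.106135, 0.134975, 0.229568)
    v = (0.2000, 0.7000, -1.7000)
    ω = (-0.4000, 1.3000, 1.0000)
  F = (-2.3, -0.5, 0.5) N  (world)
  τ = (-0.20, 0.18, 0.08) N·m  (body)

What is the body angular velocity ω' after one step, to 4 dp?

α = I⁻¹(τ − ω×Iω) = (-0.8050, 1.4133, 0.4500)
ω' = ω + α·dt = (-0.4644, 1.4131, 1.0360)

ω' = (-0.4644, 1.4131, 1.0360)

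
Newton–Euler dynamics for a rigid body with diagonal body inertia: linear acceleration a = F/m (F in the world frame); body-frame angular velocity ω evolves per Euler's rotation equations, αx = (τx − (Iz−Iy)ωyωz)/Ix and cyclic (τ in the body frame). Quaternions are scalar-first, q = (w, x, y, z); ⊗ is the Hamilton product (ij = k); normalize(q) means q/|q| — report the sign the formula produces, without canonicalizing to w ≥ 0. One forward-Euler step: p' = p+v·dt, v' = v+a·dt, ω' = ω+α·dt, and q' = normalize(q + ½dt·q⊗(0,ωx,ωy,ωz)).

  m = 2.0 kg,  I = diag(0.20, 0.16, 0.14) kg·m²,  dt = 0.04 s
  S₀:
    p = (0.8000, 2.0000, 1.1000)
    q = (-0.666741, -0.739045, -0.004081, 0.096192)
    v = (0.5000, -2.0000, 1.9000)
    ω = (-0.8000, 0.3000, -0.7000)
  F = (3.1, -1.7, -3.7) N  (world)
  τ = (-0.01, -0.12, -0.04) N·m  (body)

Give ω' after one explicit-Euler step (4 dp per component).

ω' = (-0.8028, 0.2616, -0.7142)

ω×(Iω) gyroscopic = (0.0042, 0.0336, 0.0096)
(τ − ω×Iω)/I = (-0.0710, -0.9600, -0.3543)
ω' = ω + α·dt = (-0.8028, 0.2616, -0.7142)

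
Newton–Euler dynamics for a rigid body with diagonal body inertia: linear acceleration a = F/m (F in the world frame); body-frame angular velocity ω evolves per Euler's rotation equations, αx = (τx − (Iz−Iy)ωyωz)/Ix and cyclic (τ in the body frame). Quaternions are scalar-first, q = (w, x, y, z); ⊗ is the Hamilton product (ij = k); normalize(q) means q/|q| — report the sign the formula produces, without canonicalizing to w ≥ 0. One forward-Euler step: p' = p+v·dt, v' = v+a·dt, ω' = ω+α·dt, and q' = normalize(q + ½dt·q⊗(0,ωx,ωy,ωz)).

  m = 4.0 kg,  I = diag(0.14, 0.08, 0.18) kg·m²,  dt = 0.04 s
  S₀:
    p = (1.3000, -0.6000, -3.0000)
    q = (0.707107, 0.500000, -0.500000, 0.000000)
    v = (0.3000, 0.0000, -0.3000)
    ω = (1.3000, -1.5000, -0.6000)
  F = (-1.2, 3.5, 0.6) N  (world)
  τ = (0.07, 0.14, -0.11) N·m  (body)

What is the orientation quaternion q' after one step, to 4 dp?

q⊗(0,ω) = (-1.4000000, 1.2192391, -0.7606605, -0.5242642)
q' = normalize(q + ½dt·q⊗(0,ω)) = (0.6785, 0.5239, -0.5148, -0.0105)

q' = (0.6785, 0.5239, -0.5148, -0.0105)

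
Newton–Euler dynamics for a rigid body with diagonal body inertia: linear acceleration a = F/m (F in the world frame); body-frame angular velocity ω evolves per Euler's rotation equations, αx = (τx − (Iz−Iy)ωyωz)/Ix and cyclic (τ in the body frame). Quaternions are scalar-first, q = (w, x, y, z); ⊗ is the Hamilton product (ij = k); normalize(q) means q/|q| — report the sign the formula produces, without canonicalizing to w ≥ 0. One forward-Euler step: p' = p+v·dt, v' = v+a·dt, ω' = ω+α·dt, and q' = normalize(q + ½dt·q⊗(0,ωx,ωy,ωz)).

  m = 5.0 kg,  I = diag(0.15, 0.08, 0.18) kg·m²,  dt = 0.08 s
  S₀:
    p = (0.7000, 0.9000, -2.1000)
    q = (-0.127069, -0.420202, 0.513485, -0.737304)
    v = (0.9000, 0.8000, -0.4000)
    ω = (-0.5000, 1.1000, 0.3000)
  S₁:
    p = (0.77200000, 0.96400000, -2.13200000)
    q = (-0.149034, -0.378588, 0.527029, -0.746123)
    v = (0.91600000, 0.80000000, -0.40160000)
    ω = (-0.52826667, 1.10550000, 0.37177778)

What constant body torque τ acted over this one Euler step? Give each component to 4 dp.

τ = (-0.0200, 0.0100, 0.2000)

Δω = ω₁−ω₀ = (-0.02826667, 0.00550000, 0.07177778)
gyro term ω₀×Iω₀ = (0.0330, 0.0045, 0.0385)
applied torque τ = (-0.0200, 0.0100, 0.2000)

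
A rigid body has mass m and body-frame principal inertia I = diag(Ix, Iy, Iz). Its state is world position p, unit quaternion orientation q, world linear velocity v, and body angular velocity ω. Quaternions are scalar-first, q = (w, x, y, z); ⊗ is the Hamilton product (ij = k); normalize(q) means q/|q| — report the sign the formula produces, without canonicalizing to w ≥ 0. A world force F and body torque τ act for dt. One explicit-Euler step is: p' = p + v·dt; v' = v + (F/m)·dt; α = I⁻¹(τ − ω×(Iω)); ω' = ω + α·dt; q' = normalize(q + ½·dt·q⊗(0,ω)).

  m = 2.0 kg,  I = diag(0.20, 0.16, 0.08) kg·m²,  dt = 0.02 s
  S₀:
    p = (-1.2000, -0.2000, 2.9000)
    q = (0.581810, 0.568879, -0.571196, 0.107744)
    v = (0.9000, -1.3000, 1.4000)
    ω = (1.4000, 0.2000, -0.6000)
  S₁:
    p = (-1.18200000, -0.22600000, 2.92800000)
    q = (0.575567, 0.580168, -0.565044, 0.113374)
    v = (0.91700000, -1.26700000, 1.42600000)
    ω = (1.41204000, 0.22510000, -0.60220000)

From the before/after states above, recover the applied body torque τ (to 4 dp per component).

τ = (0.1300, 0.1000, -0.0200)

rate change Δω = (0.01204000, 0.02510000, -0.00220000)
precession coupling = (0.0096, -0.1008, -0.0112)
applied torque τ = (0.1300, 0.1000, -0.0200)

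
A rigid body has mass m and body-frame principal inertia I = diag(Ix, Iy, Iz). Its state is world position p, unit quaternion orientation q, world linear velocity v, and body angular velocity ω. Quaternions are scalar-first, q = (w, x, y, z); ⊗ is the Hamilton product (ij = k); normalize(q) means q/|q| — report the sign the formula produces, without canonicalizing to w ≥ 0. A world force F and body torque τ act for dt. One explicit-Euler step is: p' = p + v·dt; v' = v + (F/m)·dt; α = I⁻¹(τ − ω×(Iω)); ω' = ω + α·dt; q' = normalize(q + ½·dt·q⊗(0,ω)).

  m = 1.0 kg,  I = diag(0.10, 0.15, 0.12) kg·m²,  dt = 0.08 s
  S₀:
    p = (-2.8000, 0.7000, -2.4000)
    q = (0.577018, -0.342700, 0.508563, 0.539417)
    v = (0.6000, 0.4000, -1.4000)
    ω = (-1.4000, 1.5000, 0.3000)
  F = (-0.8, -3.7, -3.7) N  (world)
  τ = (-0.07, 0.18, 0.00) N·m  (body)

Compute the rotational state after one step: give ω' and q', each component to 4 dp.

ω×(Iω) gyroscopic = (-0.0135, 0.0084, -0.1050)
(τ − ω×Iω)/I = (-0.5650, 1.1440, 0.8750)
ω' = ω + α·dt = (-1.4452, 1.5915, 0.3700)
q⊗(0,ω) = (-1.4044496, -1.4643818, 0.2131532, 0.3710436)
q + ½dt·q⊗(0,ω), renormalized = (0.5191, -0.3999, 0.5153, 0.5524)

ω' = (-1.4452, 1.5915, 0.3700)
q' = (0.5191, -0.3999, 0.5153, 0.5524)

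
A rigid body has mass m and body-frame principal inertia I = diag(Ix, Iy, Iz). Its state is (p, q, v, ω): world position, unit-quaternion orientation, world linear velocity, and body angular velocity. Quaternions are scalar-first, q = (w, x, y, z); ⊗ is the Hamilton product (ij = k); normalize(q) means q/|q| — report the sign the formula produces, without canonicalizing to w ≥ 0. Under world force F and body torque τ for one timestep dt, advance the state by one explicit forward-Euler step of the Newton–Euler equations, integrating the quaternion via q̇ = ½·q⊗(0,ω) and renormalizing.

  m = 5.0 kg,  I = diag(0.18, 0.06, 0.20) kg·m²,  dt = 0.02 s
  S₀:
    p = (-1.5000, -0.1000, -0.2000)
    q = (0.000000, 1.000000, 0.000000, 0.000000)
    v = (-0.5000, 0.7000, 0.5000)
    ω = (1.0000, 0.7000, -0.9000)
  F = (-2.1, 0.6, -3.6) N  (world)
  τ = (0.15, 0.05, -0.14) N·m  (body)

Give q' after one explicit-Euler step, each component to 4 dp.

Hamilton product q⊗(0,ω) = (-1.0000000, 0.0000000, 0.9000000, 0.7000000)
q + ½dt·q⊗(0,ω), renormalized = (-0.0100, 0.9999, 0.0090, 0.0070)

q' = (-0.0100, 0.9999, 0.0090, 0.0070)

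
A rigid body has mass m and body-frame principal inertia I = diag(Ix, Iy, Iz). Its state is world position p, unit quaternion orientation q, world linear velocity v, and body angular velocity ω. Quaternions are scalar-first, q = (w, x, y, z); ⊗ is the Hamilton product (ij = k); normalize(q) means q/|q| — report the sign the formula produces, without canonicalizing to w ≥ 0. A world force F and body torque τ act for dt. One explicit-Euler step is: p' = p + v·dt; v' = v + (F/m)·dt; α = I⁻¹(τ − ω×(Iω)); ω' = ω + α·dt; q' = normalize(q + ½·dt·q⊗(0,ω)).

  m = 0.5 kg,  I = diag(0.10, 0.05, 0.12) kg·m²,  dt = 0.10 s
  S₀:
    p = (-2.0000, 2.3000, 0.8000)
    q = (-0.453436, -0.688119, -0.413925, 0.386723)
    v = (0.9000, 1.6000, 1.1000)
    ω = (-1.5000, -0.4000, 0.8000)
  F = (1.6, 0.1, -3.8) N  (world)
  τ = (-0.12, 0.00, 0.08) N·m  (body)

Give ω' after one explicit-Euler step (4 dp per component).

gyro term ω×Iω = (-0.0224, 0.0240, -0.0300)
(τ − ω×Iω)/I = (-0.9760, -0.4800, 0.9167)
ω' = ω + α·dt = (-1.5976, -0.4480, 0.8917)

ω' = (-1.5976, -0.4480, 0.8917)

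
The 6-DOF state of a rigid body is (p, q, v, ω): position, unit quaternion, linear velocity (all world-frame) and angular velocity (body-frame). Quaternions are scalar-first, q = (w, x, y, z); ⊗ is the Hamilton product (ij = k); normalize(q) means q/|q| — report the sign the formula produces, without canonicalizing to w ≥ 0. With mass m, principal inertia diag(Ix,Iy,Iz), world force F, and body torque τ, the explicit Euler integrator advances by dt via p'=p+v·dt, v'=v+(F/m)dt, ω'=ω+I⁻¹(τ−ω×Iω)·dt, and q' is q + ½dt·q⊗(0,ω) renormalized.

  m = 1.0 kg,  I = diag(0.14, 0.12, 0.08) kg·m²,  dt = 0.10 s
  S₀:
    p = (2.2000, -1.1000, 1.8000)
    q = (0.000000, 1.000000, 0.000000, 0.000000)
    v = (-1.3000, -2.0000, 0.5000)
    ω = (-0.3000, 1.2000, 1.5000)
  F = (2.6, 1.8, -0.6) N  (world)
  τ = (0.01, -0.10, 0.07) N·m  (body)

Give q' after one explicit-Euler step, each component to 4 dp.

q' = (0.0149, 0.9953, -0.0746, 0.0597)

Hamilton product q⊗(0,ω) = (0.3000000, 0.0000000, -1.5000000, 1.2000000)
updated quaternion q' = (0.0149, 0.9953, -0.0746, 0.0597)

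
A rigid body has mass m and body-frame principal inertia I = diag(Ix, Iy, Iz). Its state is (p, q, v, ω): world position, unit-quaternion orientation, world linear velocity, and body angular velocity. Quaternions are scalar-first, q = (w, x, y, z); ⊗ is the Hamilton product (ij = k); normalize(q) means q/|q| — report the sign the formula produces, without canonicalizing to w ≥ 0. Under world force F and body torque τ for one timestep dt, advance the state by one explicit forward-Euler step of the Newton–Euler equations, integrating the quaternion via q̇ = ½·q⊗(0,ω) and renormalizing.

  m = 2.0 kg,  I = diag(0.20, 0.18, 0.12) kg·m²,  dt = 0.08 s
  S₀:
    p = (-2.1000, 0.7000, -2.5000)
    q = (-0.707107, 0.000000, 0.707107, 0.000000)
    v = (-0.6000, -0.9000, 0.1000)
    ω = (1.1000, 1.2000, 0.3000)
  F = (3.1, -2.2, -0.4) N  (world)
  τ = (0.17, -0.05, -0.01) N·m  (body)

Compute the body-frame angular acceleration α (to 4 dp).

ω×(Iω) gyroscopic = (-0.0216, 0.0264, -0.0264)
α = I⁻¹(τ − ω×Iω) = (0.9580, -0.4244, 0.1367)

α = (0.9580, -0.4244, 0.1367)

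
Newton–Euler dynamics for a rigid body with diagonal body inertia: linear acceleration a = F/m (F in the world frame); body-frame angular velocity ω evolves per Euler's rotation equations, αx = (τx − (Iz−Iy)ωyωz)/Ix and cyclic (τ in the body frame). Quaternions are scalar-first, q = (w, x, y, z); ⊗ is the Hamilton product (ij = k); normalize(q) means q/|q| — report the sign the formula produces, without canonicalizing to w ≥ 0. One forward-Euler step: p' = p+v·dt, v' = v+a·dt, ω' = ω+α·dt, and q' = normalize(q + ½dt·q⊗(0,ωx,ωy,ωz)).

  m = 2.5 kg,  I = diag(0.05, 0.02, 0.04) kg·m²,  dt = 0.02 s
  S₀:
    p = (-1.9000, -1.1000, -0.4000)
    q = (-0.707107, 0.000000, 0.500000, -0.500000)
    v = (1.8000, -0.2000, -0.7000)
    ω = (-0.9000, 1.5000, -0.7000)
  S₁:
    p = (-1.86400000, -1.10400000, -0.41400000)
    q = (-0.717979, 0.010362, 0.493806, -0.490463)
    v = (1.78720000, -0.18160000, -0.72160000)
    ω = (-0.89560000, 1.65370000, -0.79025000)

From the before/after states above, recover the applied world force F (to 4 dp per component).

Δv = v₁−v₀ = (-0.01280000, 0.01840000, -0.02160000)
F = m·Δv/dt = (-1.6000, 2.3000, -2.7000)

F = (-1.6000, 2.3000, -2.7000)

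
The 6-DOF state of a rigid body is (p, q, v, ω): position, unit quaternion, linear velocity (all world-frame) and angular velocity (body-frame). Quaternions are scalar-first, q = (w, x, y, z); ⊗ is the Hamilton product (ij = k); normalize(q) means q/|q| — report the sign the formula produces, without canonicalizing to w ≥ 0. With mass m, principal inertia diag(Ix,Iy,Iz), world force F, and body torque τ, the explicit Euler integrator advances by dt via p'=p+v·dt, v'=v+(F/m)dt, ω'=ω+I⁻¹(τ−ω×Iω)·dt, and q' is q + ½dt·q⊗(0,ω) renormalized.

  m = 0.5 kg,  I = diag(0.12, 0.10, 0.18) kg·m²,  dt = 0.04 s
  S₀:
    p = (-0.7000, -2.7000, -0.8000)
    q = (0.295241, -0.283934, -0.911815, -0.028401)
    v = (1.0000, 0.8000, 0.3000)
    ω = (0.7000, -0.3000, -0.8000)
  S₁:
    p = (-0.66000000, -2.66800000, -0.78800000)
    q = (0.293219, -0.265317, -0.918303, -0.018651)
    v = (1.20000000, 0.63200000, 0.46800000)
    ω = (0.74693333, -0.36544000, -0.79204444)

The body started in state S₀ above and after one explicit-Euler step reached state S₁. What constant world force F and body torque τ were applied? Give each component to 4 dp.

Δv = v₁−v₀ = (0.20000000, -0.16800000, 0.16800000)
applied force F = (2.5000, -2.1000, 2.1000)
rate change Δω = (0.04693333, -0.06544000, 0.00795556)
gyro term ω₀×Iω₀ = (0.0192, 0.0336, 0.0042)
applied torque τ = (0.1600, -0.1300, 0.0400)

F = (2.5000, -2.1000, 2.1000)
τ = (0.1600, -0.1300, 0.0400)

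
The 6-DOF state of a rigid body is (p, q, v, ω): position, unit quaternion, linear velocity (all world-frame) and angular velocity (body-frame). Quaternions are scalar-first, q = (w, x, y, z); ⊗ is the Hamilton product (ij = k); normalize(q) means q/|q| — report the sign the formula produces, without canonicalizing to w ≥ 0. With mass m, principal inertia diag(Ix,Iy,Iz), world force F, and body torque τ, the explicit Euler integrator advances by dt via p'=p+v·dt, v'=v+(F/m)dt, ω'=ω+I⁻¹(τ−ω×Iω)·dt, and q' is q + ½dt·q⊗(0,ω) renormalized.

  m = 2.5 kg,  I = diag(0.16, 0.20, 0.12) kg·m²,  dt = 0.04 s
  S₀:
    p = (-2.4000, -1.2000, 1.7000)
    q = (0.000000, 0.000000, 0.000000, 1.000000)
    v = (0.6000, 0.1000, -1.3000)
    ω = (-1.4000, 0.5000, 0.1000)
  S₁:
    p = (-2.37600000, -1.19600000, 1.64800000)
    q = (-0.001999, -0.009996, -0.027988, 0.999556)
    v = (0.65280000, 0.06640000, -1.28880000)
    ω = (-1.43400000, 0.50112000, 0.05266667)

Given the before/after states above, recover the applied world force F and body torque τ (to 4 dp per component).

F = (3.3000, -2.1000, 0.7000)
τ = (-0.1400, 0.0000, -0.1700)

velocity change Δv = (0.05280000, -0.03360000, 0.01120000)
m·(v₁−v₀)/dt = (3.3000, -2.1000, 0.7000)
rate change Δω = (-0.03400000, 0.00112000, -0.04733333)
precession coupling = (-0.0040, -0.0056, -0.0280)
applied torque τ = (-0.1400, 0.0000, -0.1700)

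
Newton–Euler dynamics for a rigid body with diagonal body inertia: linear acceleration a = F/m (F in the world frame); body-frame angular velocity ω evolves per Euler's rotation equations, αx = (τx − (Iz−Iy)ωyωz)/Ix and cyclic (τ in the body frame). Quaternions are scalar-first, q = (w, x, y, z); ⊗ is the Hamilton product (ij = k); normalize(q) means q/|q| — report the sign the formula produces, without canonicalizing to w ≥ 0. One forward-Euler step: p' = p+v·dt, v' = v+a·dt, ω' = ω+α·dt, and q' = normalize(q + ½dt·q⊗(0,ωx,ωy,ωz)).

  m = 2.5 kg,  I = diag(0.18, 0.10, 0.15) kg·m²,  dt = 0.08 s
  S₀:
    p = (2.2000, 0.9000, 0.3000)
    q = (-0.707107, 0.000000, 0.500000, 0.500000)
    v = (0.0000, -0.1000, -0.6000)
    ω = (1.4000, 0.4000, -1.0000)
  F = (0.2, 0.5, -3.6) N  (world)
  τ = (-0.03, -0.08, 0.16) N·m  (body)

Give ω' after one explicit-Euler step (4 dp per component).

ω' = (1.3956, 0.3696, -0.8908)

ω×(Iω) gyroscopic = (-0.0200, -0.0420, -0.0448)
(τ − ω×Iω)/I = (-0.0556, -0.3800, 1.3653)
ω' = ω + α·dt = (1.3956, 0.3696, -0.8908)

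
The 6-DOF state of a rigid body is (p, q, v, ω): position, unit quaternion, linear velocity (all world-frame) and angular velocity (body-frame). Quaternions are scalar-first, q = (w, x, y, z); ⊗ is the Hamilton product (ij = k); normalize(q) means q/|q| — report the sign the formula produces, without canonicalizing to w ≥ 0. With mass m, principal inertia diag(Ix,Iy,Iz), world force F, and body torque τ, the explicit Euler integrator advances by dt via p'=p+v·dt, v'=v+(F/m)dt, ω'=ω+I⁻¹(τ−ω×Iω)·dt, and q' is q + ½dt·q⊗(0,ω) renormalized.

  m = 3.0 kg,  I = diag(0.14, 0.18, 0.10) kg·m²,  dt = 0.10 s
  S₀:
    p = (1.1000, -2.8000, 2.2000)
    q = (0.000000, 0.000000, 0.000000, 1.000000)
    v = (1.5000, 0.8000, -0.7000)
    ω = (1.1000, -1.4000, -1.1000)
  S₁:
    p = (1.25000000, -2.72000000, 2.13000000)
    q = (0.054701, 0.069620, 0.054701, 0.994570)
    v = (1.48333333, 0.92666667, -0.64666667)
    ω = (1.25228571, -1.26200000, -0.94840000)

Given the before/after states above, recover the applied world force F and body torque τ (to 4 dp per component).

F = (-0.5000, 3.8000, 1.6000)
τ = (0.0900, 0.2000, 0.0900)

rate change Δω = (0.15228571, 0.13800000, 0.15160000)
I·α + gyro = (0.0900, 0.2000, 0.0900)
velocity change Δv = (-0.01666667, 0.12666667, 0.05333333)
F = m·Δv/dt = (-0.5000, 3.8000, 1.6000)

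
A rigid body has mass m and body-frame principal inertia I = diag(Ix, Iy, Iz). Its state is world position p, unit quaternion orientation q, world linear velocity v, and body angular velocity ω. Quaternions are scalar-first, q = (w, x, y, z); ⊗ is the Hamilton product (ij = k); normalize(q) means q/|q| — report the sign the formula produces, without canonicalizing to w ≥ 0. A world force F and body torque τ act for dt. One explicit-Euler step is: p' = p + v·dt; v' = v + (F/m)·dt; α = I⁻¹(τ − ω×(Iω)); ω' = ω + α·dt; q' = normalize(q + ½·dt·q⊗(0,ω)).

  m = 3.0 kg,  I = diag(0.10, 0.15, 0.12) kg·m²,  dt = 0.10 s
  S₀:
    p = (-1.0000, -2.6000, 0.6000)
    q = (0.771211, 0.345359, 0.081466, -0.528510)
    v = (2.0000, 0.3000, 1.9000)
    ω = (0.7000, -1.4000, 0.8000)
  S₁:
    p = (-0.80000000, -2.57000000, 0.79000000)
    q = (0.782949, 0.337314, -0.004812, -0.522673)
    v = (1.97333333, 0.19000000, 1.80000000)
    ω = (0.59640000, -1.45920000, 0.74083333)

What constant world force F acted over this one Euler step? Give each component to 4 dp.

Δv = v₁−v₀ = (-0.02666667, -0.11000000, -0.10000000)
applied force F = (-0.8000, -3.3000, -3.0000)

F = (-0.8000, -3.3000, -3.0000)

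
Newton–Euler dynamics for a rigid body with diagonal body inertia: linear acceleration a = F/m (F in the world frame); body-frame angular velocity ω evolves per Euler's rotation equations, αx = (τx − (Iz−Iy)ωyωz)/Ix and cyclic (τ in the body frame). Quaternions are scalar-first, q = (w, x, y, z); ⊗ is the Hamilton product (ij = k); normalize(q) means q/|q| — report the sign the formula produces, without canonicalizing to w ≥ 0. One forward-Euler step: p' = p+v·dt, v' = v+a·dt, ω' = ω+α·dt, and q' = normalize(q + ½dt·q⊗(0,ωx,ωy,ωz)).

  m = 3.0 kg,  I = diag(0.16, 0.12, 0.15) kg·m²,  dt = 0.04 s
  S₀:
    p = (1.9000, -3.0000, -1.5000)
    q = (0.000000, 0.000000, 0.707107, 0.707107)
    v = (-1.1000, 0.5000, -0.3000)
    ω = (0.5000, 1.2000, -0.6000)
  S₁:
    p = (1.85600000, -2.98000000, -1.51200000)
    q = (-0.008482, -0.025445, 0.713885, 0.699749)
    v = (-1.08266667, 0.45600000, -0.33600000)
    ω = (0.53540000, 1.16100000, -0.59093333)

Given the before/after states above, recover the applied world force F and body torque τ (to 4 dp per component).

F = (1.3000, -3.3000, -2.7000)
τ = (0.1200, -0.1200, 0.0100)

v₁ − v₀ = (0.01733333, -0.04400000, -0.03600000)
m·(v₁−v₀)/dt = (1.3000, -3.3000, -2.7000)
Δω = ω₁−ω₀ = (0.03540000, -0.03900000, 0.00906667)
I·α + gyro = (0.1200, -0.1200, 0.0100)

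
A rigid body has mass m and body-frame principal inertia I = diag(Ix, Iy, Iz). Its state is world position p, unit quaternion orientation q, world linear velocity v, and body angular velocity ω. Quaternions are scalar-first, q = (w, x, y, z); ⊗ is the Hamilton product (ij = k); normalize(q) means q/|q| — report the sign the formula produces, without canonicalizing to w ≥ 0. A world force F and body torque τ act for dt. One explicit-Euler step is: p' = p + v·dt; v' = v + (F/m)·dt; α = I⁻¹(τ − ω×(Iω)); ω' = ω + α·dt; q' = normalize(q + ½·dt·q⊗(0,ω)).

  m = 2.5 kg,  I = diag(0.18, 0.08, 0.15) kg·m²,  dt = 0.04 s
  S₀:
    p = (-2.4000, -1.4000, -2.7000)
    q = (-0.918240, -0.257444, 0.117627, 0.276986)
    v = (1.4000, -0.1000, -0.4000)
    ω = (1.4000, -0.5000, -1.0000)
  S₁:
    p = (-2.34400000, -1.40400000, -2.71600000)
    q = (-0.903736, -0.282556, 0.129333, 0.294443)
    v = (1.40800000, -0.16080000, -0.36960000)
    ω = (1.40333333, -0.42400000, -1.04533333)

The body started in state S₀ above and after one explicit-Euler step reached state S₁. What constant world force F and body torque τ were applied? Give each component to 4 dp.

F = (0.5000, -3.8000, 1.9000)
τ = (0.0500, 0.1100, -0.1000)

Δv = v₁−v₀ = (0.00800000, -0.06080000, 0.03040000)
m·(v₁−v₀)/dt = (0.5000, -3.8000, 1.9000)
ω₁ − ω₀ = (0.00333333, 0.07600000, -0.04533333)
precession coupling = (0.0350, -0.0420, 0.0700)
I·α + gyro = (0.0500, 0.1100, -0.1000)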